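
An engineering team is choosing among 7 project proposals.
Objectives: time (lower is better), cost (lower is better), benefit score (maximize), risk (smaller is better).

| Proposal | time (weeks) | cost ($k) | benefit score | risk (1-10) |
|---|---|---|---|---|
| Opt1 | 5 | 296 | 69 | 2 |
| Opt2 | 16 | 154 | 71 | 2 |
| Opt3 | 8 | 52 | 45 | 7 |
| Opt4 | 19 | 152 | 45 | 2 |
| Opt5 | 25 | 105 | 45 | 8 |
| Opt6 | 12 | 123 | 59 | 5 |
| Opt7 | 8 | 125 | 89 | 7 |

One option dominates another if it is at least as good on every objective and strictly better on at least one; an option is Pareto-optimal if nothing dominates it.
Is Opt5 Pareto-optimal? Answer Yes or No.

No

Opt3 vs Opt5: time 8≤25, cost 52≤105, benefit score 45≥45, risk 7≤8 — Opt3 is at least as good on every objective and strictly better on at least one, so Opt3 dominates Opt5.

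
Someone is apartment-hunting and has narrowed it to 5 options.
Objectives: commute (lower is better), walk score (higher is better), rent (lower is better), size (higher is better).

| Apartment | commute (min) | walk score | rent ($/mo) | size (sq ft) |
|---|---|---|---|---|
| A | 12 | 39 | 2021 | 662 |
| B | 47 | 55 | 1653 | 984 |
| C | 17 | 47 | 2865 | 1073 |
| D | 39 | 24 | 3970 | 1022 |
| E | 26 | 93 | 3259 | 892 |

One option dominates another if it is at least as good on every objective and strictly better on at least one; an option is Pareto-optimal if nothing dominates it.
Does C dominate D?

C vs D: commute 17≤39, walk score 47≥24, rent 2865≤3970, size 1073≥1022 — C is at least as good on every objective with at least one strict improvement.

Yes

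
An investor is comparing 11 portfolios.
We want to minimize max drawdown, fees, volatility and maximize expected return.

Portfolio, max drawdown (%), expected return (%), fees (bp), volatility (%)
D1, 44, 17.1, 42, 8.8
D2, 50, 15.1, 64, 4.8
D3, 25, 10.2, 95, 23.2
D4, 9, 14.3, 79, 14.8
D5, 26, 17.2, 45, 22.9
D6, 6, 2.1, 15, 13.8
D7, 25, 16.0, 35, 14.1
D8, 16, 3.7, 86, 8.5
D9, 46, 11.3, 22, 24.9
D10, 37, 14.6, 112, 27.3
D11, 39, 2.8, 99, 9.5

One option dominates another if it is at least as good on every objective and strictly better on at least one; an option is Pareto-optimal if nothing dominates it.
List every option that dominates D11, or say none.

D8

D8: max drawdown 16≤39, expected return 3.7≥2.8, fees 86≤99, volatility 8.5≤9.5 — dominates D11.
Others (D1, D2, D3, D4, D5, D6, D7, D9, D10) are each worse than D11 on at least one objective.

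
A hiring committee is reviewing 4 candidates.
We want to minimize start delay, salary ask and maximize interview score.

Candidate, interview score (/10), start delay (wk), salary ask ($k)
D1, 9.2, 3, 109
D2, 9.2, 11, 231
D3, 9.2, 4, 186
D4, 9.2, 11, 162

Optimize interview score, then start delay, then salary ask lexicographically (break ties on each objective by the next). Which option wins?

First maximize interview score: best is 9.2, kept {D1, D2, D3, D4}.
Then minimize start delay: best is 3, kept {D1}.

D1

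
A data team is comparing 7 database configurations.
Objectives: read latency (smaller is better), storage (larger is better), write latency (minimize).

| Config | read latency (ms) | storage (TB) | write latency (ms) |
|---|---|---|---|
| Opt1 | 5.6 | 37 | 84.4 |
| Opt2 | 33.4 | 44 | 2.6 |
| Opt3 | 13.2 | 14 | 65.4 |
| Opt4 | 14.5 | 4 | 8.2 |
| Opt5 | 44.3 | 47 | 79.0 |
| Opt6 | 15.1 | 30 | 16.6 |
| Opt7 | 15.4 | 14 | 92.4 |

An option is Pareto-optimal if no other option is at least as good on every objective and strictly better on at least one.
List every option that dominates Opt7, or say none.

Opt1: read latency 5.6≤15.4, storage 37≥14, write latency 84.4≤92.4 — dominates Opt7.
Opt3: read latency 13.2≤15.4, storage 14≥14, write latency 65.4≤92.4 — dominates Opt7.
Opt6: read latency 15.1≤15.4, storage 30≥14, write latency 16.6≤92.4 — dominates Opt7.
Others (Opt2, Opt4, Opt5) are each worse than Opt7 on at least one objective.

Opt1, Opt3, Opt6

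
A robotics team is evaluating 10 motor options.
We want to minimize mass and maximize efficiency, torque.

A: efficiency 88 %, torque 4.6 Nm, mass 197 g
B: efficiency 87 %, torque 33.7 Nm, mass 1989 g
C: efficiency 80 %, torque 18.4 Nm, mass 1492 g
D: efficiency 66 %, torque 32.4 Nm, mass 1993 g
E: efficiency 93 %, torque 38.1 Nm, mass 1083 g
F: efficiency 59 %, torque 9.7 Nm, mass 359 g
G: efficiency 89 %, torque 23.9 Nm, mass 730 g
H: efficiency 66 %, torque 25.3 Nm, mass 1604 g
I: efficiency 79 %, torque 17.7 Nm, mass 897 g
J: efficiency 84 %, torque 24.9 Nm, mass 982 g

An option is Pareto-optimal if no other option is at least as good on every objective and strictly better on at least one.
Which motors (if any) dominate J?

none

A: worse on torque (4.6 vs 24.9).
B: worse on mass (1989 vs 982).
C: worse on efficiency (80 vs 84).
D: worse on efficiency (66 vs 84).
E: worse on mass (1083 vs 982).
F: worse on efficiency (59 vs 84).
G: worse on torque (23.9 vs 24.9).
H: worse on efficiency (66 vs 84).
I: worse on efficiency (79 vs 84).
No option dominates J.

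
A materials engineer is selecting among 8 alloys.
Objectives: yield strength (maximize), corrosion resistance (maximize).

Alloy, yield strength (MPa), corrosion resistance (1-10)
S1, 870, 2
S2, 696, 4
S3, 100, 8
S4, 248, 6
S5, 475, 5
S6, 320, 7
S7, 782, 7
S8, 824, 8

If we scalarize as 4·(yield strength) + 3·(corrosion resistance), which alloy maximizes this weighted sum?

S1: 4·870 + 3·2 = 3486
S2: 4·696 + 3·4 = 2796
S3: 4·100 + 3·8 = 424
S4: 4·248 + 3·6 = 1010
S5: 4·475 + 3·5 = 1915
S6: 4·320 + 3·7 = 1301
S7: 4·782 + 3·7 = 3149
S8: 4·824 + 3·8 = 3320
Highest: S1 at 3486.

S1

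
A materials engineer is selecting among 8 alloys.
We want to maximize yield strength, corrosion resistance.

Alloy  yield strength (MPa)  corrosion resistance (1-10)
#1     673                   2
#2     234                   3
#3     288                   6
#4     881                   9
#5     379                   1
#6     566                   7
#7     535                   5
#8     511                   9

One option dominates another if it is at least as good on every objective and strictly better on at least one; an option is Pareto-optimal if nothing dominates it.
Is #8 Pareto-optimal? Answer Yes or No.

No

#4 vs #8: yield strength 881≥511, corrosion resistance 9≥9 — #4 is at least as good on every objective and strictly better on at least one, so #4 dominates #8.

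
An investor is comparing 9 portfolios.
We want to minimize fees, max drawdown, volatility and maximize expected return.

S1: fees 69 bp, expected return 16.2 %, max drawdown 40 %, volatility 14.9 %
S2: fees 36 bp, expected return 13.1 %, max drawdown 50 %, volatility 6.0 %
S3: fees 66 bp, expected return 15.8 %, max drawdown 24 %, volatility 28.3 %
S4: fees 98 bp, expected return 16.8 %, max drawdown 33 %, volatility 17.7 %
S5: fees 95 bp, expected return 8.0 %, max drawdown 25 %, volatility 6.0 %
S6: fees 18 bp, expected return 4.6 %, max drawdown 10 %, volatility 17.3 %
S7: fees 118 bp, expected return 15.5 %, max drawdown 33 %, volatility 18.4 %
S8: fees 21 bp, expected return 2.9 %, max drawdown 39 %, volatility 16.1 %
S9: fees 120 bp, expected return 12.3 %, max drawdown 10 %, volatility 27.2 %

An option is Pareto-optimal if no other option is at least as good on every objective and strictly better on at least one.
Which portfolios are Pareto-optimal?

S1: not dominated.
S2: not dominated.
S3: not dominated.
S4: not dominated (best expected return).
S5: not dominated.
S6: not dominated (best fees).
S7: dominated by S4 (fees 98≤118, expected return 16.8≥15.5, max drawdown 33≤33, volatility 17.7≤18.4).
S8: not dominated.
S9: not dominated.

S1, S2, S3, S4, S5, S6, S8, S9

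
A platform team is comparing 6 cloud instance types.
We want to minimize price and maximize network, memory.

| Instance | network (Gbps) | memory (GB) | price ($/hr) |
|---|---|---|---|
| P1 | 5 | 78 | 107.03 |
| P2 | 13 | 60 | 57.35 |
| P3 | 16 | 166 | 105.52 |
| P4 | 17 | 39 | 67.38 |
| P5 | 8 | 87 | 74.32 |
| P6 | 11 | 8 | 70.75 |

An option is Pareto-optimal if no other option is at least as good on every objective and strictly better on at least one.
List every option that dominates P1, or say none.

P3: network 16≥5, memory 166≥78, price 105.52≤107.03 — dominates P1.
P5: network 8≥5, memory 87≥78, price 74.32≤107.03 — dominates P1.
Others (P2, P4, P6) are each worse than P1 on at least one objective.

P3, P5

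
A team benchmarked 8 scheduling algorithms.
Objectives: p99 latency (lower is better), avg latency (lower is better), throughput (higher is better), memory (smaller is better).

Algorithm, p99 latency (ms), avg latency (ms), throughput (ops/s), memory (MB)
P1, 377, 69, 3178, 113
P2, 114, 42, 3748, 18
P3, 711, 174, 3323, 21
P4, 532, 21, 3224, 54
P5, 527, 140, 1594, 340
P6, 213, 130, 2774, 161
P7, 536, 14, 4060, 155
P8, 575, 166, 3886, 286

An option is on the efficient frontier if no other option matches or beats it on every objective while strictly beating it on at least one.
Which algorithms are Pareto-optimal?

P2, P4, P7

P1: dominated by P2 (p99 latency 114≤377, avg latency 42≤69, throughput 3748≥3178, memory 18≤113).
P2: not dominated (best p99 latency).
P3: dominated by P2 (p99 latency 114≤711, avg latency 42≤174, throughput 3748≥3323, memory 18≤21).
P4: not dominated.
P5: dominated by P1 (p99 latency 377≤527, avg latency 69≤140, throughput 3178≥1594, memory 113≤340).
P6: dominated by P2 (p99 latency 114≤213, avg latency 42≤130, throughput 3748≥2774, memory 18≤161).
P7: not dominated (best avg latency).
P8: dominated by P7 (p99 latency 536≤575, avg latency 14≤166, throughput 4060≥3886, memory 155≤286).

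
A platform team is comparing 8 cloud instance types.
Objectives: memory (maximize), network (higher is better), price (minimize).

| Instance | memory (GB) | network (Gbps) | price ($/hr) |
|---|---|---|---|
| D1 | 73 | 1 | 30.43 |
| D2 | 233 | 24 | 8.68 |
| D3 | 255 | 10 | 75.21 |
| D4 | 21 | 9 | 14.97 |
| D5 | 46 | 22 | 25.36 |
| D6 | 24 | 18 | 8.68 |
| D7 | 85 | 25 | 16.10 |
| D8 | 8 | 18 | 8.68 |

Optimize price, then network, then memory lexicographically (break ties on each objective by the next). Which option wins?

First minimize price: best is 8.68, kept {D2, D6, D8}.
Then maximize network: best is 24, kept {D2}.

D2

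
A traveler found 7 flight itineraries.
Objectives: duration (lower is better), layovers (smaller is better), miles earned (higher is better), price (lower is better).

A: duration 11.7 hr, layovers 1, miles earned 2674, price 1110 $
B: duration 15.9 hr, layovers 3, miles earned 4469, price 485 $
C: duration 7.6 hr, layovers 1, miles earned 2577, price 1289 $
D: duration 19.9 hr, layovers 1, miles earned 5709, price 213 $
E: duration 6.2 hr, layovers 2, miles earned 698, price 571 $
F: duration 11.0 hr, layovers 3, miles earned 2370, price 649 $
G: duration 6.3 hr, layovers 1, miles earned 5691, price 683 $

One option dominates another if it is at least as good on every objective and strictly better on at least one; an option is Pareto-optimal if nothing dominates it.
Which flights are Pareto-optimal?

B, D, E, F, G

A: dominated by G (duration 6.3≤11.7, layovers 1≤1, miles earned 5691≥2674, price 683≤1110).
B: not dominated.
C: dominated by G (duration 6.3≤7.6, layovers 1≤1, miles earned 5691≥2577, price 683≤1289).
D: not dominated (best miles earned).
E: not dominated (best duration).
F: not dominated.
G: not dominated.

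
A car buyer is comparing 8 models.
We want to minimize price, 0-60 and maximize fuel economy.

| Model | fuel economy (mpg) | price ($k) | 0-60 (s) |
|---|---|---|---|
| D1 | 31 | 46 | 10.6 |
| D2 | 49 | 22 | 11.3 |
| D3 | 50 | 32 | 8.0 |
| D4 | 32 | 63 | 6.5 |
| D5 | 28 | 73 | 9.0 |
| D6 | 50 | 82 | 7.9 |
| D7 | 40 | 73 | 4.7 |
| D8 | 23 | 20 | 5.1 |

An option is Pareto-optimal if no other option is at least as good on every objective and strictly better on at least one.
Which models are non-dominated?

D1: dominated by D3 (fuel economy 50≥31, price 32≤46, 0-60 8.0≤10.6).
D2: not dominated.
D3: not dominated.
D4: not dominated.
D5: dominated by D3 (fuel economy 50≥28, price 32≤73, 0-60 8.0≤9.0).
D6: not dominated.
D7: not dominated (best 0-60).
D8: not dominated (best price).

D2, D3, D4, D6, D7, D8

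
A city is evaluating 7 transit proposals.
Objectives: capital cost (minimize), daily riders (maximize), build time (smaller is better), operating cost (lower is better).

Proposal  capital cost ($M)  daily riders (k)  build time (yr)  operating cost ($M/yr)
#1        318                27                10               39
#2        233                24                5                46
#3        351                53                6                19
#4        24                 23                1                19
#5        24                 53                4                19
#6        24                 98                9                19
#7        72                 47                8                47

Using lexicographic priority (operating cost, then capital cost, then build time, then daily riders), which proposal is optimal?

#4

First minimize operating cost: best is 19, kept {#3, #4, #5, #6}.
Then minimize capital cost: best is 24, kept {#4, #5, #6}.
Then minimize build time: best is 1, kept {#4}.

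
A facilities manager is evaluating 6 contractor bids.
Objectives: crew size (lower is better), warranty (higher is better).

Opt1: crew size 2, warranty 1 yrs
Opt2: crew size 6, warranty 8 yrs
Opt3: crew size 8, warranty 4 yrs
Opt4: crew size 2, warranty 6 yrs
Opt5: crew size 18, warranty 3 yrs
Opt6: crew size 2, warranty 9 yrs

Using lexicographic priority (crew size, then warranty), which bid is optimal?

First minimize crew size: best is 2, kept {Opt1, Opt4, Opt6}.
Then maximize warranty: best is 9, kept {Opt6}.

Opt6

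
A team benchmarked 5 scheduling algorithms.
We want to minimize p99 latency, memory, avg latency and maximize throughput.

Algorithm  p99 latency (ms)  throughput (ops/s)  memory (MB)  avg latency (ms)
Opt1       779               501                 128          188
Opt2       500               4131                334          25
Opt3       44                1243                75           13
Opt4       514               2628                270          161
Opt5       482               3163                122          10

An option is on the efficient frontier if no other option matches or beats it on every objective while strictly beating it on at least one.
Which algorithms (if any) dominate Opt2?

none

Opt1: worse on p99 latency (779 vs 500).
Opt3: worse on throughput (1243 vs 4131).
Opt4: worse on p99 latency (514 vs 500).
Opt5: worse on throughput (3163 vs 4131).
No option dominates Opt2.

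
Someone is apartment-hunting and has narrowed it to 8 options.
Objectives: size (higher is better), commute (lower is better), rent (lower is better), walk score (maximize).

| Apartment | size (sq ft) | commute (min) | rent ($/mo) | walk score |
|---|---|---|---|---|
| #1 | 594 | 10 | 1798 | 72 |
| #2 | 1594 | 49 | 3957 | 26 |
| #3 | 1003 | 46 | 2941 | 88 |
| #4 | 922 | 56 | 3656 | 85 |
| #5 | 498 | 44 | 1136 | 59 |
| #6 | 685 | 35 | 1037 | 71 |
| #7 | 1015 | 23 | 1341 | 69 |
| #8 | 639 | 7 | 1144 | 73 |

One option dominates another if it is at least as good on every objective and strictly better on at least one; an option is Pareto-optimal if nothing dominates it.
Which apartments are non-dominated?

#2, #3, #6, #7, #8

#1: dominated by #8 (size 639≥594, commute 7≤10, rent 1144≤1798, walk score 73≥72).
#2: not dominated (best size).
#3: not dominated (best walk score).
#4: dominated by #3 (size 1003≥922, commute 46≤56, rent 2941≤3656, walk score 88≥85).
#5: dominated by #6 (size 685≥498, commute 35≤44, rent 1037≤1136, walk score 71≥59).
#6: not dominated (best rent).
#7: not dominated.
#8: not dominated (best commute).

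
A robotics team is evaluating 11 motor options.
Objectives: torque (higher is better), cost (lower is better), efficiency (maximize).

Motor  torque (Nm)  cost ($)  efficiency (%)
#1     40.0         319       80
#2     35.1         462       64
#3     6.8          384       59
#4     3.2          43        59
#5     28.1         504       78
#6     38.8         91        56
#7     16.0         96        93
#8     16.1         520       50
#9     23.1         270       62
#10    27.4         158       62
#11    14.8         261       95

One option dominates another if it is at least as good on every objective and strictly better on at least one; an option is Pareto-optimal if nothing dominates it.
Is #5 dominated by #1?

#1 vs #5: torque 40.0≥28.1, cost 319≤504, efficiency 80≥78 — #1 is at least as good on every objective with at least one strict improvement.

Yes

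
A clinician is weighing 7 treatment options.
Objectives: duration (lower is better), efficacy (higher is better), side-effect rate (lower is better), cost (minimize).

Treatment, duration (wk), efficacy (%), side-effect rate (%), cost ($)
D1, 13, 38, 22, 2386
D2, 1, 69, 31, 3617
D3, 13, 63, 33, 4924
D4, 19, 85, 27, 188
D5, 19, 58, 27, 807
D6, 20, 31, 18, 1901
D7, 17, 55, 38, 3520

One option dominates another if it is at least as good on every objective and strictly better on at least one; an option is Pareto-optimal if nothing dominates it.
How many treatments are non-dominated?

5

D1: not dominated.
D2: not dominated (best duration).
D3: dominated by D2 (duration 1≤13, efficacy 69≥63, side-effect rate 31≤33, cost 3617≤4924).
D4: not dominated (best efficacy).
D5: dominated by D4 (duration 19≤19, efficacy 85≥58, side-effect rate 27≤27, cost 188≤807).
D6: not dominated (best side-effect rate).
D7: not dominated.
Pareto-optimal: D1, D2, D4, D6, D7 → 5.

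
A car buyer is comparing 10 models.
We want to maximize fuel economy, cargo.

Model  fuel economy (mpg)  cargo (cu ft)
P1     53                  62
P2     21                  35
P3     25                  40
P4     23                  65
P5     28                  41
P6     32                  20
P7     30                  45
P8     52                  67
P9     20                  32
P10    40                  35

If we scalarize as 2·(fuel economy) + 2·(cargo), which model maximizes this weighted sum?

P1: 2·53 + 2·62 = 230
P2: 2·21 + 2·35 = 112
P3: 2·25 + 2·40 = 130
P4: 2·23 + 2·65 = 176
P5: 2·28 + 2·41 = 138
P6: 2·32 + 2·20 = 104
P7: 2·30 + 2·45 = 150
P8: 2·52 + 2·67 = 238
P9: 2·20 + 2·32 = 104
P10: 2·40 + 2·35 = 150
Highest: P8 at 238.

P8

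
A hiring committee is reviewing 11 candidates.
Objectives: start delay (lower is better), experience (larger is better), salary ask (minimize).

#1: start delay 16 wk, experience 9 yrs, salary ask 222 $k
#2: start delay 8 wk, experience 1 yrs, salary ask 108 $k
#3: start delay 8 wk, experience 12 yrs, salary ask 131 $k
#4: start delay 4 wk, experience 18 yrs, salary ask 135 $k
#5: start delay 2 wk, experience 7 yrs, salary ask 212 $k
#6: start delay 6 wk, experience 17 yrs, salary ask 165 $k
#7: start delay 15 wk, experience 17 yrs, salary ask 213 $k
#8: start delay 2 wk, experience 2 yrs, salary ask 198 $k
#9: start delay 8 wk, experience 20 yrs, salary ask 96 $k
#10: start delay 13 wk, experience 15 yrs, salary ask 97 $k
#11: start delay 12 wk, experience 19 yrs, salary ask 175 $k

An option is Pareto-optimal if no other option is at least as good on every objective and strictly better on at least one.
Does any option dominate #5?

No

#1: worse on start delay (16 vs 2).
#2: worse on start delay (8 vs 2).
#3: worse on start delay (8 vs 2).
#4: worse on start delay (4 vs 2).
#6: worse on start delay (6 vs 2).
#7: worse on start delay (15 vs 2).
#8: worse on experience (2 vs 7).
#9: worse on start delay (8 vs 2).
#10: worse on start delay (13 vs 2).
#11: worse on start delay (12 vs 2).
No option is at least as good as #5 on every objective and strictly better on one.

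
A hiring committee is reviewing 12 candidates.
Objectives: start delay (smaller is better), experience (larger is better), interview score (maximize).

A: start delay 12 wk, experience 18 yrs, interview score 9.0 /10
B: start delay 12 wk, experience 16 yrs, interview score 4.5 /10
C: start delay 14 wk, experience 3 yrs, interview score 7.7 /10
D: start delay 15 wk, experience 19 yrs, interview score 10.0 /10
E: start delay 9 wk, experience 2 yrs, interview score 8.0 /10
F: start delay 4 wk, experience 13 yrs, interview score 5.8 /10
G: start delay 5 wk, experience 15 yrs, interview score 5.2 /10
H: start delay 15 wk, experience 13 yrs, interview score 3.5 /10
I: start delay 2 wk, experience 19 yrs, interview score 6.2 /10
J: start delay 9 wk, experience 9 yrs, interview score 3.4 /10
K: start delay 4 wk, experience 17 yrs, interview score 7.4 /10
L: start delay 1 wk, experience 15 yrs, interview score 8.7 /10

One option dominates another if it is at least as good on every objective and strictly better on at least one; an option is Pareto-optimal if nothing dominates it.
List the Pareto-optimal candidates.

A: not dominated.
B: dominated by A (start delay 12≤12, experience 18≥16, interview score 9.0≥4.5).
C: dominated by A (start delay 12≤14, experience 18≥3, interview score 9.0≥7.7).
D: not dominated (best interview score).
E: dominated by L (start delay 1≤9, experience 15≥2, interview score 8.7≥8.0).
F: dominated by I (start delay 2≤4, experience 19≥13, interview score 6.2≥5.8).
G: dominated by I (start delay 2≤5, experience 19≥15, interview score 6.2≥5.2).
H: dominated by A (start delay 12≤15, experience 18≥13, interview score 9.0≥3.5).
I: not dominated.
J: dominated by F (start delay 4≤9, experience 13≥9, interview score 5.8≥3.4).
K: not dominated.
L: not dominated (best start delay).

A, D, I, K, L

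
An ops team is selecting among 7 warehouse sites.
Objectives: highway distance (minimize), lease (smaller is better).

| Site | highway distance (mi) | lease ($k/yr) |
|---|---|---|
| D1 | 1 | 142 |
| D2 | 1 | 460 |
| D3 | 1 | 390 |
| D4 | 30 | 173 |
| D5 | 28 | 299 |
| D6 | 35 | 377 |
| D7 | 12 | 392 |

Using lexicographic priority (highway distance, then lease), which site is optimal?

D1

First minimize highway distance: best is 1, kept {D1, D2, D3}.
Then minimize lease: best is 142, kept {D1}.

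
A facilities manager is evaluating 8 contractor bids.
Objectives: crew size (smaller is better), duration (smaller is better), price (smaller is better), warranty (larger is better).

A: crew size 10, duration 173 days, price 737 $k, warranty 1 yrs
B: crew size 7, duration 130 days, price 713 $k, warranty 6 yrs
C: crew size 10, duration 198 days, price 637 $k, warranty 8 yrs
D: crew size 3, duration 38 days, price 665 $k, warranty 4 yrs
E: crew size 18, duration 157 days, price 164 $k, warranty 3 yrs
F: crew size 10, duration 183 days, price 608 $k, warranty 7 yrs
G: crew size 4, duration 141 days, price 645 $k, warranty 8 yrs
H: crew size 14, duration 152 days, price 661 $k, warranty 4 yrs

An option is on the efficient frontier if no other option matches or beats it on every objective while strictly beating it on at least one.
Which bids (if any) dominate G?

A: worse on crew size (10 vs 4).
B: worse on crew size (7 vs 4).
C: worse on crew size (10 vs 4).
D: worse on price (665 vs 645).
E: worse on crew size (18 vs 4).
F: worse on crew size (10 vs 4).
H: worse on crew size (14 vs 4).
No option dominates G.

none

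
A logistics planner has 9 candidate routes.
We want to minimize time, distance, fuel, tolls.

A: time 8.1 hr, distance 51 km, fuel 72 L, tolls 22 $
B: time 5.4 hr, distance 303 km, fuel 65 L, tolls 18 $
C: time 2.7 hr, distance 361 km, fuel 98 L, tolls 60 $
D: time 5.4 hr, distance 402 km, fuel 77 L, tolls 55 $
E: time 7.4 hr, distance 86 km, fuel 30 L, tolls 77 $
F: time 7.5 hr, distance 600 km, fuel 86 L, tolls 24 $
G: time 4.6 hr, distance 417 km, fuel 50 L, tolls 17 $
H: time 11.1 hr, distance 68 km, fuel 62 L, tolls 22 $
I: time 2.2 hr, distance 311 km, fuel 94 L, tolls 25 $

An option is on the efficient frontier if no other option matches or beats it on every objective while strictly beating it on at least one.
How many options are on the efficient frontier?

6

A: not dominated (best distance).
B: not dominated.
C: dominated by I (time 2.2≤2.7, distance 311≤361, fuel 94≤98, tolls 25≤60).
D: dominated by B (time 5.4≤5.4, distance 303≤402, fuel 65≤77, tolls 18≤55).
E: not dominated (best fuel).
F: dominated by B (time 5.4≤7.5, distance 303≤600, fuel 65≤86, tolls 18≤24).
G: not dominated (best tolls).
H: not dominated.
I: not dominated (best time).
Pareto-optimal: A, B, E, G, H, I → 6.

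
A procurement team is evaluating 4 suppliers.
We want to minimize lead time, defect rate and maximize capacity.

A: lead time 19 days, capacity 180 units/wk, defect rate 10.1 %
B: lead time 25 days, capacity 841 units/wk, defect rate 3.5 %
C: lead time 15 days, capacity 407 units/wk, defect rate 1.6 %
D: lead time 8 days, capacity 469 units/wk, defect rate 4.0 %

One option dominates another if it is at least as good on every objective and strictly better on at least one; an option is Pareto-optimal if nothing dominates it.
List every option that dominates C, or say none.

A: worse on lead time (19 vs 15).
B: worse on lead time (25 vs 15).
D: worse on defect rate (4.0 vs 1.6).
No option dominates C.

none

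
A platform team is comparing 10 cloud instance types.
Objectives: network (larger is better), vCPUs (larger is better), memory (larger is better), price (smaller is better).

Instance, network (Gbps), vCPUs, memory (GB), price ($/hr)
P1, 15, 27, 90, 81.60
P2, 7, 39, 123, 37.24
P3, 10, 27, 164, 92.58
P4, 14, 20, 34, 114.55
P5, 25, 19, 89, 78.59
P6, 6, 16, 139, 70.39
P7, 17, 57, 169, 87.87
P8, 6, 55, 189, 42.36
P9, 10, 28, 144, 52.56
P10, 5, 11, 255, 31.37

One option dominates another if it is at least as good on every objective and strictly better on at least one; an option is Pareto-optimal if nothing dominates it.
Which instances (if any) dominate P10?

P1: worse on memory (90 vs 255).
P2: worse on memory (123 vs 255).
P3: worse on memory (164 vs 255).
P4: worse on memory (34 vs 255).
P5: worse on memory (89 vs 255).
P6: worse on memory (139 vs 255).
P7: worse on memory (169 vs 255).
P8: worse on memory (189 vs 255).
P9: worse on memory (144 vs 255).
No option dominates P10.

none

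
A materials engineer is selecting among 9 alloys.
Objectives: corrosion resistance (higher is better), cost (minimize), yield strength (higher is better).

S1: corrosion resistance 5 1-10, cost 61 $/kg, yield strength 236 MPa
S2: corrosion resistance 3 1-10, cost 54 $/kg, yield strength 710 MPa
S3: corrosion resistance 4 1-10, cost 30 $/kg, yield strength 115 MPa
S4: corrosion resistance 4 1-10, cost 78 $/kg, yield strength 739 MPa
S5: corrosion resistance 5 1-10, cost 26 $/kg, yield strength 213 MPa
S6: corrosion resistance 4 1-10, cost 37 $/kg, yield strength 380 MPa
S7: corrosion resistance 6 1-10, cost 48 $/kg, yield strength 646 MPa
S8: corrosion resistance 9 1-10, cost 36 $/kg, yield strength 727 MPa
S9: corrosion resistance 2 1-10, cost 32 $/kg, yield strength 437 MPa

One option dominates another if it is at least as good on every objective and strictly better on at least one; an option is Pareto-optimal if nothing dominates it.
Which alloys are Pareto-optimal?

S4, S5, S8, S9

S1: dominated by S7 (corrosion resistance 6≥5, cost 48≤61, yield strength 646≥236).
S2: dominated by S8 (corrosion resistance 9≥3, cost 36≤54, yield strength 727≥710).
S3: dominated by S5 (corrosion resistance 5≥4, cost 26≤30, yield strength 213≥115).
S4: not dominated (best yield strength).
S5: not dominated (best cost).
S6: dominated by S8 (corrosion resistance 9≥4, cost 36≤37, yield strength 727≥380).
S7: dominated by S8 (corrosion resistance 9≥6, cost 36≤48, yield strength 727≥646).
S8: not dominated (best corrosion resistance).
S9: not dominated.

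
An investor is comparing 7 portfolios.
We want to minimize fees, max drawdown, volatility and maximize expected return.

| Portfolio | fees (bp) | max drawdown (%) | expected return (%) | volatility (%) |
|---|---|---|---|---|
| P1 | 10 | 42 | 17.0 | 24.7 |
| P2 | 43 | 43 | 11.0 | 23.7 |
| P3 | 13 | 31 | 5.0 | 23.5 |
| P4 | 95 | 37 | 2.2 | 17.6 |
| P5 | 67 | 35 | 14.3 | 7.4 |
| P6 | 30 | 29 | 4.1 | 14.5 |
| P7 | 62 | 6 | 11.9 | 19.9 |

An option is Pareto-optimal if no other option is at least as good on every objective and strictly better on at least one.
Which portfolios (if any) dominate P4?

P5, P6

P5: fees 67≤95, max drawdown 35≤37, expected return 14.3≥2.2, volatility 7.4≤17.6 — dominates P4.
P6: fees 30≤95, max drawdown 29≤37, expected return 4.1≥2.2, volatility 14.5≤17.6 — dominates P4.
Others (P1, P2, P3, P7) are each worse than P4 on at least one objective.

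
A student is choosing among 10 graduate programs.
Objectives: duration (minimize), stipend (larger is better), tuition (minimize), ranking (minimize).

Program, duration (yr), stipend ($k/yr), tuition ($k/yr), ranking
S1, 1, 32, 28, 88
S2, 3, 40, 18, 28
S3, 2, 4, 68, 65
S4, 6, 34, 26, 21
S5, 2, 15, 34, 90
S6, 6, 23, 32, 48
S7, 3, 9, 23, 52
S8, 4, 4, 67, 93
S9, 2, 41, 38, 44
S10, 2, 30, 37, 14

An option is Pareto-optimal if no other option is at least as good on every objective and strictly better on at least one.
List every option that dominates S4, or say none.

S1: worse on stipend (32 vs 34).
S2: worse on ranking (28 vs 21).
S3: worse on stipend (4 vs 34).
S5: worse on stipend (15 vs 34).
S6: worse on stipend (23 vs 34).
S7: worse on stipend (9 vs 34).
S8: worse on stipend (4 vs 34).
S9: worse on tuition (38 vs 26).
S10: worse on stipend (30 vs 34).
No option dominates S4.

none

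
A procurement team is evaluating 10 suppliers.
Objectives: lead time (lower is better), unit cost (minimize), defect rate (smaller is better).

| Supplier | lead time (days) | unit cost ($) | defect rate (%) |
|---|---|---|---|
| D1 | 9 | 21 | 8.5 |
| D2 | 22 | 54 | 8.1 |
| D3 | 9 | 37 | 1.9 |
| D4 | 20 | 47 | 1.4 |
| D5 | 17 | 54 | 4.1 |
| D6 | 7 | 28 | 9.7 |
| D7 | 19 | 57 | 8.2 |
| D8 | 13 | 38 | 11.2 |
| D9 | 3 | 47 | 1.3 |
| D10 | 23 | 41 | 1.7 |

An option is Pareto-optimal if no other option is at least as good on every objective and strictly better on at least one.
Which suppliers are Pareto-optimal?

D1: not dominated (best unit cost).
D2: dominated by D3 (lead time 9≤22, unit cost 37≤54, defect rate 1.9≤8.1).
D3: not dominated.
D4: dominated by D9 (lead time 3≤20, unit cost 47≤47, defect rate 1.3≤1.4).
D5: dominated by D3 (lead time 9≤17, unit cost 37≤54, defect rate 1.9≤4.1).
D6: not dominated.
D7: dominated by D3 (lead time 9≤19, unit cost 37≤57, defect rate 1.9≤8.2).
D8: dominated by D1 (lead time 9≤13, unit cost 21≤38, defect rate 8.5≤11.2).
D9: not dominated (best lead time).
D10: not dominated.

D1, D3, D6, D9, D10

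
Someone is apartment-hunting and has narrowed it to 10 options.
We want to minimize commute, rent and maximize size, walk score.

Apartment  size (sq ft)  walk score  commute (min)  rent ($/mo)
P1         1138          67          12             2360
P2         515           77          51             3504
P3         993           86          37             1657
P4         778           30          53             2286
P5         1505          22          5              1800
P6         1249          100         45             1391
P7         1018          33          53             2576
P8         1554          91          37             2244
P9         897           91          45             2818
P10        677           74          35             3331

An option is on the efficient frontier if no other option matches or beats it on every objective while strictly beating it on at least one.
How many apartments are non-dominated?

6

P1: not dominated.
P2: dominated by P3 (size 993≥515, walk score 86≥77, commute 37≤51, rent 1657≤3504).
P3: not dominated.
P4: dominated by P3 (size 993≥778, walk score 86≥30, commute 37≤53, rent 1657≤2286).
P5: not dominated (best commute).
P6: not dominated (best walk score).
P7: dominated by P1 (size 1138≥1018, walk score 67≥33, commute 12≤53, rent 2360≤2576).
P8: not dominated (best size).
P9: dominated by P6 (size 1249≥897, walk score 100≥91, commute 45≤45, rent 1391≤2818).
P10: not dominated.
Pareto-optimal: P1, P3, P5, P6, P8, P10 → 6.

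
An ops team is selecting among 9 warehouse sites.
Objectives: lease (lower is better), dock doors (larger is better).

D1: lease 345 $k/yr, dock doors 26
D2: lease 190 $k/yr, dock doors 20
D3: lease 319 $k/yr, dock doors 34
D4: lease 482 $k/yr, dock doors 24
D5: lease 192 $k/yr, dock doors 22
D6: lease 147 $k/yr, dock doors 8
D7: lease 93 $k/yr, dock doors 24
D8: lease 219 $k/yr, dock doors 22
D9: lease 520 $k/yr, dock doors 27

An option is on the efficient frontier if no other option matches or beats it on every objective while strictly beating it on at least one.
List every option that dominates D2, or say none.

D7

D7: lease 93≤190, dock doors 24≥20 — dominates D2.
Others (D1, D3, D4, D5, D6, D8, D9) are each worse than D2 on at least one objective.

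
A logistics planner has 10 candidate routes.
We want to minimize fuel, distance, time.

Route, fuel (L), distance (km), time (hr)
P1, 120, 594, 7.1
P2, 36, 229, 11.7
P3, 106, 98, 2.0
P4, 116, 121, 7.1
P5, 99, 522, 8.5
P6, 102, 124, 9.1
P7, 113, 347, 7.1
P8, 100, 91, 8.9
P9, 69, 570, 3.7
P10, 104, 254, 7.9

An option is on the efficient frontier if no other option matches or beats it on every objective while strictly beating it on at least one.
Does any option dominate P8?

P1: worse on fuel (120 vs 100).
P2: worse on distance (229 vs 91).
P3: worse on fuel (106 vs 100).
P4: worse on fuel (116 vs 100).
P5: worse on distance (522 vs 91).
P6: worse on fuel (102 vs 100).
P7: worse on fuel (113 vs 100).
P9: worse on distance (570 vs 91).
P10: worse on fuel (104 vs 100).
No option is at least as good as P8 on every objective and strictly better on one.

No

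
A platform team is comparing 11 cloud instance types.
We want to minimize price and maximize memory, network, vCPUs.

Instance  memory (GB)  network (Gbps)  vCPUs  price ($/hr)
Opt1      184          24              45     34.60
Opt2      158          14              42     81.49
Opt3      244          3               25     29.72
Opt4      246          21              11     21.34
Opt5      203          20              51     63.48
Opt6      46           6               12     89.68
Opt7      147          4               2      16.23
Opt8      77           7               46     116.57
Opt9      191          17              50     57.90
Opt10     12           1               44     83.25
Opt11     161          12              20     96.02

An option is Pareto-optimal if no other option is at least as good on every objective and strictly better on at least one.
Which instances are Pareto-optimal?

Opt1: not dominated (best network).
Opt2: dominated by Opt1 (memory 184≥158, network 24≥14, vCPUs 45≥42, price 34.60≤81.49).
Opt3: not dominated.
Opt4: not dominated (best memory).
Opt5: not dominated (best vCPUs).
Opt6: dominated by Opt1 (memory 184≥46, network 24≥6, vCPUs 45≥12, price 34.60≤89.68).
Opt7: not dominated (best price).
Opt8: dominated by Opt5 (memory 203≥77, network 20≥7, vCPUs 51≥46, price 63.48≤116.57).
Opt9: not dominated.
Opt10: dominated by Opt1 (memory 184≥12, network 24≥1, vCPUs 45≥44, price 34.60≤83.25).
Opt11: dominated by Opt1 (memory 184≥161, network 24≥12, vCPUs 45≥20, price 34.60≤96.02).

Opt1, Opt3, Opt4, Opt5, Opt7, Opt9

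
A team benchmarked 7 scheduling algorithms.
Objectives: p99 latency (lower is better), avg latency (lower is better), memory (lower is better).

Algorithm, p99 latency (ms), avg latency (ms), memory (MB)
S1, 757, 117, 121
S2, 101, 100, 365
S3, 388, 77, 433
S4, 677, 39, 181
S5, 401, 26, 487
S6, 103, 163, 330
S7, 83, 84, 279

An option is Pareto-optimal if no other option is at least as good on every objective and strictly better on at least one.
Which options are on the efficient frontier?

S1: not dominated (best memory).
S2: dominated by S7 (p99 latency 83≤101, avg latency 84≤100, memory 279≤365).
S3: not dominated.
S4: not dominated.
S5: not dominated (best avg latency).
S6: dominated by S7 (p99 latency 83≤103, avg latency 84≤163, memory 279≤330).
S7: not dominated (best p99 latency).

S1, S3, S4, S5, S7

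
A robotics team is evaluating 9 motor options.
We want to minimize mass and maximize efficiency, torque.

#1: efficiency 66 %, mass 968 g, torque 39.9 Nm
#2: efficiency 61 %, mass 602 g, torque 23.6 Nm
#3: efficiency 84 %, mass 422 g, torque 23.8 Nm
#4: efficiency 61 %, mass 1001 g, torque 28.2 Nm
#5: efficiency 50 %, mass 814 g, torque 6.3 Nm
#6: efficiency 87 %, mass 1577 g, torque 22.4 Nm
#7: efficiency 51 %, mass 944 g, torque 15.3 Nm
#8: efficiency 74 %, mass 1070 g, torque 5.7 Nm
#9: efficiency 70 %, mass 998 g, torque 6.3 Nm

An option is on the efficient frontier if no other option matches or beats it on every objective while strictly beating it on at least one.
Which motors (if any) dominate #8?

#3: efficiency 84≥74, mass 422≤1070, torque 23.8≥5.7 — dominates #8.
Others (#1, #2, #4, #5, #6, #7, #9) are each worse than #8 on at least one objective.

#3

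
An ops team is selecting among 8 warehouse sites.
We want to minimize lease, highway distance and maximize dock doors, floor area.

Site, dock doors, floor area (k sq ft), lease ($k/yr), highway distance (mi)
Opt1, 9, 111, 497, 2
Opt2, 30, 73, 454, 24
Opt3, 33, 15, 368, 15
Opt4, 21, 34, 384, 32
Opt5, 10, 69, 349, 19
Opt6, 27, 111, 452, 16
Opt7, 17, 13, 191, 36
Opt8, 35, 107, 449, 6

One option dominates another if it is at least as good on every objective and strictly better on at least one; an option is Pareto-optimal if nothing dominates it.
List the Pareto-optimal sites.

Opt1, Opt3, Opt4, Opt5, Opt6, Opt7, Opt8

Opt1: not dominated (best highway distance).
Opt2: dominated by Opt8 (dock doors 35≥30, floor area 107≥73, lease 449≤454, highway distance 6≤24).
Opt3: not dominated.
Opt4: not dominated.
Opt5: not dominated.
Opt6: not dominated.
Opt7: not dominated (best lease).
Opt8: not dominated (best dock doors).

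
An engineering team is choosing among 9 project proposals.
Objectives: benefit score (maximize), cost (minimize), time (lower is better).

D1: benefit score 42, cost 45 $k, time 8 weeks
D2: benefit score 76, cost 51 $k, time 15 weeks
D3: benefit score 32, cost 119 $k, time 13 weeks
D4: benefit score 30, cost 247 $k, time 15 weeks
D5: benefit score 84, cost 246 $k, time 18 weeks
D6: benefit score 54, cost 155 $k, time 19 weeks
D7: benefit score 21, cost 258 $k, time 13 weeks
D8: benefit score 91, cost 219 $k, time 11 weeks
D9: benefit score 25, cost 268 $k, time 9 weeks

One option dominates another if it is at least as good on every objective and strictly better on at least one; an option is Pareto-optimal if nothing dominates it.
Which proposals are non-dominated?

D1: not dominated (best cost).
D2: not dominated.
D3: dominated by D1 (benefit score 42≥32, cost 45≤119, time 8≤13).
D4: dominated by D1 (benefit score 42≥30, cost 45≤247, time 8≤15).
D5: dominated by D8 (benefit score 91≥84, cost 219≤246, time 11≤18).
D6: dominated by D2 (benefit score 76≥54, cost 51≤155, time 15≤19).
D7: dominated by D1 (benefit score 42≥21, cost 45≤258, time 8≤13).
D8: not dominated (best benefit score).
D9: dominated by D1 (benefit score 42≥25, cost 45≤268, time 8≤9).

D1, D2, D8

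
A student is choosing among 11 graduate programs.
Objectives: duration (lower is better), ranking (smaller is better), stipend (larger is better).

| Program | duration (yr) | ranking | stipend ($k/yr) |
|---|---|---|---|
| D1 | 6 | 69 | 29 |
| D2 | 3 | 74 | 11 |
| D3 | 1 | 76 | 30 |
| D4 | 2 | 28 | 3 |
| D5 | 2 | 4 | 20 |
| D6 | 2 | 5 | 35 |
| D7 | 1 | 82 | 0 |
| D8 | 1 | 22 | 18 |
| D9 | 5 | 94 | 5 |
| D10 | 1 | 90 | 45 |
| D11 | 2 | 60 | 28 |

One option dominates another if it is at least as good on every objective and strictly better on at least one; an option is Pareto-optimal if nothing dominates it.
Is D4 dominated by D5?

D5 vs D4: duration 2≤2, ranking 4≤28, stipend 20≥3 — D5 is at least as good on every objective with at least one strict improvement.

Yes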